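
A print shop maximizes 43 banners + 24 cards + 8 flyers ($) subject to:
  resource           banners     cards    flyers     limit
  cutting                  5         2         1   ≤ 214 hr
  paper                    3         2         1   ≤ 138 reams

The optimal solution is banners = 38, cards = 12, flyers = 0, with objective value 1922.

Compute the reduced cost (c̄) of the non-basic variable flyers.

Check each constraint at x*: cutting 214/214 (tight); paper 138/138 (tight).
Dual feasibility on the basic columns requires 5·y_cutting + 3·y_paper = 43, 2·y_cutting + 2·y_paper = 24.
Solving: y_cutting = 3.5, y_paper = 8.5.
Reduced cost of flyers: c₃ − yᵀa₃ = 8 − (3.5·1 + 8.5·1) = 8 − 12 = -4.

-4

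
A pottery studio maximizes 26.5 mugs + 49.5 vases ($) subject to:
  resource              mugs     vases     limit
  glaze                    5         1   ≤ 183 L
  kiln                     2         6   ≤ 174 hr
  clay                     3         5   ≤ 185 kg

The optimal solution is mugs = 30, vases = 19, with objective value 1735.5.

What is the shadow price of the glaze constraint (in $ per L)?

Check each constraint at x*: glaze 169/183 (slack 14); kiln 174/174 (tight); clay 185/185 (tight).
Slack constraints have shadow price 0 (complementary slackness).
From A_Bᵀ y = c: 2·y_kiln + 3·y_clay = 26.5; 6·y_kiln + 5·y_clay = 49.5.
Solving: y_kiln = 2, y_clay = 7.5.
Shadow price of glaze = 0.

0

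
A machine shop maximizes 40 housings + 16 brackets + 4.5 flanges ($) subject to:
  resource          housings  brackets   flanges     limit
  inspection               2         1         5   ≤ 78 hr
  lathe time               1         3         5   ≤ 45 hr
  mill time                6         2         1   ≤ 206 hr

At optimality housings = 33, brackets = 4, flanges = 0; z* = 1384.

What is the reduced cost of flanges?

-7

Check each constraint at x*: inspection 70/78 (slack 8); lathe time 45/45 (tight); mill time 206/206 (tight).
Since inspection is not tight, its dual is 0.
Dual feasibility on the basic columns requires 1·y_lathe time + 6·y_mill time = 40, 3·y_lathe time + 2·y_mill time = 16.
→ y_lathe time = 1 and y_mill time = 6.5.
Reduced cost of flanges: c₃ − yᵀa₃ = 4.5 − (1·5 + 6.5·1) = 4.5 − 11.5 = -7.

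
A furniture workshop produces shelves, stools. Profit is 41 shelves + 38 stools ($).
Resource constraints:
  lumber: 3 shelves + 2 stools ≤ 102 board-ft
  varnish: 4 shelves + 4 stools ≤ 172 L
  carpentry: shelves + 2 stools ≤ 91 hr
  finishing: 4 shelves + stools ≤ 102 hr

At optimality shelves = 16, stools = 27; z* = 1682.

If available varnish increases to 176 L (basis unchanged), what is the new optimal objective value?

1714

At the optimum: lumber uses 102 of 102 (binding); varnish uses 172 of 172 (binding); carpentry uses 70 of 91 (slack = 21); finishing uses 91 of 102 (slack = 11).
Since carpentry, finishing are not tight, their duals are 0.
From A_Bᵀ y = c: 3·y_lumber + 4·y_varnish = 41; 2·y_lumber + 4·y_varnish = 38.
This yields shadow prices y_lumber = 3, y_varnish = 8.
Δz = y_varnish·Δb = 8 × (4) = 32, so new z* = 1682 + 32 = 1714.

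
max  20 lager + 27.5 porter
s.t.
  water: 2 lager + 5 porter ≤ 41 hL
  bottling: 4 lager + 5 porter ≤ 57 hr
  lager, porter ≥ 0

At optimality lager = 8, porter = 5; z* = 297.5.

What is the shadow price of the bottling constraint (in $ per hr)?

At the optimum: water uses 41 of 41 (binding); bottling uses 57 of 57 (binding).
The binding rows give the dual system: 2·y_water + 4·y_bottling = 20 and 5·y_water + 5·y_bottling = 27.5.
→ y_water = 1 and y_bottling = 4.5.
Shadow price of bottling = 4.5.

4.5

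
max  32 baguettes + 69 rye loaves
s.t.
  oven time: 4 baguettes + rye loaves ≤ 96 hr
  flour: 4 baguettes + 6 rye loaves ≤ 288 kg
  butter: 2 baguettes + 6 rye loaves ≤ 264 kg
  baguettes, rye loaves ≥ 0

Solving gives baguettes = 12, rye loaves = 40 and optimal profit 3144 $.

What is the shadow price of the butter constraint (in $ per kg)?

7

Binding: flour and butter. Non-binding: oven time (8 unused).
By complementary slackness, y = 0 for the non-binding constraint.
The binding rows give the dual system: 4·y_flour + 2·y_butter = 32 and 6·y_flour + 6·y_butter = 69.
→ y_flour = 4.5 and y_butter = 7.
Shadow price of butter = 7.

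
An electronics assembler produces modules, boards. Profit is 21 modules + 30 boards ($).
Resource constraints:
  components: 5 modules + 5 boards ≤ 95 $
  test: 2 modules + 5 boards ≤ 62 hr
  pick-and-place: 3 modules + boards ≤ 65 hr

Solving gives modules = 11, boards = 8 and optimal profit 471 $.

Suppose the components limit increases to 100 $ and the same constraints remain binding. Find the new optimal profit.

At the optimum: components uses 95 of 95 (binding); test uses 62 of 62 (binding); pick-and-place uses 41 of 65 (slack = 24).
Since pick-and-place is not tight, its dual is 0.
The binding rows give the dual system: 5·y_components + 2·y_test = 21 and 5·y_components + 5·y_test = 30.
Solving: y_components = 3, y_test = 3.
Δz = y_components·Δb = 3 × (5) = 15, so new z* = 471 + 15 = 486.

486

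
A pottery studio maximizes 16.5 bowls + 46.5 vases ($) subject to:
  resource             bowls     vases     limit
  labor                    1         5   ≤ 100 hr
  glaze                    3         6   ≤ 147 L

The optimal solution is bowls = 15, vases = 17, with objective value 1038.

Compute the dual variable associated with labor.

4.5

At the optimum: labor uses 100 of 100 (binding); glaze uses 147 of 147 (binding).
The binding rows give the dual system: 1·y_labor + 3·y_glaze = 16.5 and 5·y_labor + 6·y_glaze = 46.5.
Solving: y_labor = 4.5, y_glaze = 4.
Shadow price of labor = 4.5.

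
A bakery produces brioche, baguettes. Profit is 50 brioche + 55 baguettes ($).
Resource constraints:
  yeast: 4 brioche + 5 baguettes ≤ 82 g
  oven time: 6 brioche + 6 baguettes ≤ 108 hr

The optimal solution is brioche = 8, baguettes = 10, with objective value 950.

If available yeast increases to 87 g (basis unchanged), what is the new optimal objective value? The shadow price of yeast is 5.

975

Δb = 5, so new z* = 950 + (5)·(5) = 950 + 25 = 975.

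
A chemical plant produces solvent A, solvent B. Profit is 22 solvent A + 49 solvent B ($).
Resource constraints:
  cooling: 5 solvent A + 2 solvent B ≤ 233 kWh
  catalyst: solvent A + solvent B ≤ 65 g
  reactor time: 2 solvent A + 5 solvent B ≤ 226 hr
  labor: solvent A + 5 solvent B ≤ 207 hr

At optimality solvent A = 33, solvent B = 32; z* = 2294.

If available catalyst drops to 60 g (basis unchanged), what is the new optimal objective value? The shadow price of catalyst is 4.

Δb = -5, so new z* = 2294 + (4)·(-5) = 2294 − 20 = 2274.

2274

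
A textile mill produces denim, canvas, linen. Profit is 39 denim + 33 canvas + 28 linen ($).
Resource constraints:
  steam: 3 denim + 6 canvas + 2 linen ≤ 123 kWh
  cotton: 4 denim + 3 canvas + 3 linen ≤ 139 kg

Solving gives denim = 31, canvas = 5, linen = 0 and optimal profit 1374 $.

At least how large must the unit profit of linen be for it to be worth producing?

At the optimum: steam uses 123 of 123 (binding); cotton uses 139 of 139 (binding).
The binding rows give the dual system: 3·y_steam + 4·y_cotton = 39 and 6·y_steam + 3·y_cotton = 33.
Solving: y_steam = 1, y_cotton = 9.
linen enters the basis when its profit ≥ yᵀa₃ = 1·2 + 9·3 = 29.

29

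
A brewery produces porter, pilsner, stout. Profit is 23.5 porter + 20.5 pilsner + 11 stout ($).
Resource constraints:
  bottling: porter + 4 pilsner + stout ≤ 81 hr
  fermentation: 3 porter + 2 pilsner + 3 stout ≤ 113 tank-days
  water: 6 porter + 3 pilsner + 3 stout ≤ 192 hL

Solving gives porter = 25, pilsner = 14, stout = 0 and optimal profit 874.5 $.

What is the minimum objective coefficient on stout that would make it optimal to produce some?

13

Check each constraint at x*: bottling 81/81 (tight); fermentation 103/113 (slack 10); water 192/192 (tight).
Slack constraints have shadow price 0 (complementary slackness).
From A_Bᵀ y = c: 1·y_bottling + 6·y_water = 23.5; 4·y_bottling + 3·y_water = 20.5.
Solving: y_bottling = 2.5, y_water = 3.5.
stout enters the basis when its profit ≥ yᵀa₃ = 2.5·1 + 3.5·3 = 13.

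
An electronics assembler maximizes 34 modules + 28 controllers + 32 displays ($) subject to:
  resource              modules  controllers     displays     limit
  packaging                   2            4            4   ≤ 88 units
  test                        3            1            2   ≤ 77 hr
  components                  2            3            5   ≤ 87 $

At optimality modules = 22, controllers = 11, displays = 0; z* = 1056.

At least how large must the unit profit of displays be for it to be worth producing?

Binding: packaging and test. Non-binding: components (10 unused).
Slack constraints have shadow price 0 (complementary slackness).
The binding rows give the dual system: 2·y_packaging + 3·y_test = 34 and 4·y_packaging + 1·y_test = 28.
This yields shadow prices y_packaging = 5, y_test = 8.
displays enters the basis when its profit ≥ yᵀa₃ = 5·4 + 8·2 = 36.

36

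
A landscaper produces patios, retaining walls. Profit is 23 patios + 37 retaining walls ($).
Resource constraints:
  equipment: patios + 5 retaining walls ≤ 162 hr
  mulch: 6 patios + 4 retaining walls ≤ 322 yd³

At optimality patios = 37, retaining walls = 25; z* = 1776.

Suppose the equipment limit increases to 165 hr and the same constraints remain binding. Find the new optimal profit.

1791

At the optimum: equipment uses 162 of 162 (binding); mulch uses 322 of 322 (binding).
From A_Bᵀ y = c: 1·y_equipment + 6·y_mulch = 23; 5·y_equipment + 4·y_mulch = 37.
→ y_equipment = 5 and y_mulch = 3.
Δz = y_equipment·Δb = 5 × (3) = 15, so new z* = 1776 + 15 = 1791.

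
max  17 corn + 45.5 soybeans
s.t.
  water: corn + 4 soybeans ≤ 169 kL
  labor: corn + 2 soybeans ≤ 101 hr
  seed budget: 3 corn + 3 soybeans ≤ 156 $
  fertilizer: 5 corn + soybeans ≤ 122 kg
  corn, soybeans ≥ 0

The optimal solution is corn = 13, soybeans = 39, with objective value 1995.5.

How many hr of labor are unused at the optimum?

labor used = 1·13 + 2·39 = 91; slack = 101 − 91 = 10.

10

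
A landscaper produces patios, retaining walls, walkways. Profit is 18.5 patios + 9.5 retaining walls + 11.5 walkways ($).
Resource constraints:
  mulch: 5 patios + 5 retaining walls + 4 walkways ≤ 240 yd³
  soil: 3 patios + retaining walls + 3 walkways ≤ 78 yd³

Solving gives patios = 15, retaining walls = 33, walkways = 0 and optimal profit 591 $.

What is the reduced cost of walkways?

At the optimum: mulch uses 240 of 240 (binding); soil uses 78 of 78 (binding).
Dual feasibility on the basic columns requires 5·y_mulch + 3·y_soil = 18.5, 5·y_mulch + 1·y_soil = 9.5.
→ y_mulch = 1 and y_soil = 4.5.
Reduced cost of walkways: c₃ − yᵀa₃ = 11.5 − (1·4 + 4.5·3) = 11.5 − 17.5 = -6.

-6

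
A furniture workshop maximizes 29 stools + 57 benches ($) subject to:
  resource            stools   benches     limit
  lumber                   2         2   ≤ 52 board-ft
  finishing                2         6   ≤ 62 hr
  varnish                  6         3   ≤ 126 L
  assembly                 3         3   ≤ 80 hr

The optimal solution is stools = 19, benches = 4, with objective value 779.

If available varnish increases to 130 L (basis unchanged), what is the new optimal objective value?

787

Binding: finishing and varnish. Non-binding: lumber (6 unused), assembly (11 unused).
Since lumber, assembly are not tight, their duals are 0.
From A_Bᵀ y = c: 2·y_finishing + 6·y_varnish = 29; 6·y_finishing + 3·y_varnish = 57.
→ y_finishing = 8.5 and y_varnish = 2.
Δz = y_varnish·Δb = 2 × (4) = 8, so new z* = 779 + 8 = 787.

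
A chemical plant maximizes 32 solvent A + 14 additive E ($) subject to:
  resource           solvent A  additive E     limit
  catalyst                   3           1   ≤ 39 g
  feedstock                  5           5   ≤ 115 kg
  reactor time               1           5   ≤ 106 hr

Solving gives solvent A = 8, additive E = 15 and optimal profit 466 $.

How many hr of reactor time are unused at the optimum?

reactor time used = 1·8 + 5·15 = 83; slack = 106 − 83 = 23.

23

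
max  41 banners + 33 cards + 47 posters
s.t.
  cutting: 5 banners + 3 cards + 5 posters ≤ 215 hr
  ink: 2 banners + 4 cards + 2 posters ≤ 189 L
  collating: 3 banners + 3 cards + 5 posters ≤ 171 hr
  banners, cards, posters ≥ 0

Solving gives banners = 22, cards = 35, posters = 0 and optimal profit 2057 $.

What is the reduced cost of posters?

-8

Binding: cutting and collating. Non-binding: ink (5 unused).
Since ink is not tight, its dual is 0.
From A_Bᵀ y = c: 5·y_cutting + 3·y_collating = 41; 3·y_cutting + 3·y_collating = 33.
→ y_cutting = 4 and y_collating = 7.
Reduced cost of posters: c₃ − yᵀa₃ = 47 − (4·5 + 7·5) = 47 − 55 = -8.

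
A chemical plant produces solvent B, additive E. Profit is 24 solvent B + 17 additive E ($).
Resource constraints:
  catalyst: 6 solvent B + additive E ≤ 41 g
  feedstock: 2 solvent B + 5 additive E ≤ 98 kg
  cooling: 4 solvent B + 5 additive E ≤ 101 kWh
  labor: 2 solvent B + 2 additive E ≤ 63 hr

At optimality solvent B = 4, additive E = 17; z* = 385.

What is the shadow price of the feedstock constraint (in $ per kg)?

0

At the optimum: catalyst uses 41 of 41 (binding); feedstock uses 93 of 98 (slack = 5); cooling uses 101 of 101 (binding); labor uses 42 of 63 (slack = 21).
Since feedstock, labor are not tight, their duals are 0.
From A_Bᵀ y = c: 6·y_catalyst + 4·y_cooling = 24; 1·y_catalyst + 5·y_cooling = 17.
This yields shadow prices y_catalyst = 2, y_cooling = 3.
Shadow price of feedstock = 0.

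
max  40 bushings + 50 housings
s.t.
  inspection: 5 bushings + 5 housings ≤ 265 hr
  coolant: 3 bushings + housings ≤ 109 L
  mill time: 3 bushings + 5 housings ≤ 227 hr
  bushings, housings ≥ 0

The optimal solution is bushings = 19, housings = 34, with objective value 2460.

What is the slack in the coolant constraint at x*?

18

coolant used = 3·19 + 1·34 = 91; slack = 109 − 91 = 18.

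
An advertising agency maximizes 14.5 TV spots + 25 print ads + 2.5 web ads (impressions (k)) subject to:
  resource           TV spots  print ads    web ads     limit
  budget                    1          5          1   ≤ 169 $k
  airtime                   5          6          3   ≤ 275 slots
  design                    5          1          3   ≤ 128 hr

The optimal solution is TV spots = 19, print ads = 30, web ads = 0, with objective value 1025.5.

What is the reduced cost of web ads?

At the optimum: budget uses 169 of 169 (binding); airtime uses 275 of 275 (binding); design uses 125 of 128 (slack = 3).
Since design is not tight, its dual is 0.
Dual feasibility on the basic columns requires 1·y_budget + 5·y_airtime = 14.5, 5·y_budget + 6·y_airtime = 25.
This yields shadow prices y_budget = 2, y_airtime = 2.5.
Reduced cost of web ads: c₃ − yᵀa₃ = 2.5 − (2·1 + 2.5·3) = 2.5 − 9.5 = -7.

-7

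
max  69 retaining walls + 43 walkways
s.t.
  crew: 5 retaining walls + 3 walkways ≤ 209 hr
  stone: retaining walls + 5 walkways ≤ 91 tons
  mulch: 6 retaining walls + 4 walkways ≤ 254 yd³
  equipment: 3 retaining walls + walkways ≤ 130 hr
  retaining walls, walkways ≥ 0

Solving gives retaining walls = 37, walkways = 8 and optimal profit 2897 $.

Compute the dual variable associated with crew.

9

At the optimum: crew uses 209 of 209 (binding); stone uses 77 of 91 (slack = 14); mulch uses 254 of 254 (binding); equipment uses 119 of 130 (slack = 11).
Since stone, equipment are not tight, their duals are 0.
From A_Bᵀ y = c: 5·y_crew + 6·y_mulch = 69; 3·y_crew + 4·y_mulch = 43.
Solving: y_crew = 9, y_mulch = 4.
Shadow price of crew = 9.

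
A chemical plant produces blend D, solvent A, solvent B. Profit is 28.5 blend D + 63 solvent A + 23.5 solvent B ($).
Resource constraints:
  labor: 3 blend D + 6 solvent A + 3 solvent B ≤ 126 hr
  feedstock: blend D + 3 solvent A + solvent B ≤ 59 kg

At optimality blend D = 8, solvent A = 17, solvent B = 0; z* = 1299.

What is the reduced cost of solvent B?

Both labor and feedstock are binding at x*.
Dual feasibility on the basic columns requires 3·y_labor + 1·y_feedstock = 28.5, 6·y_labor + 3·y_feedstock = 63.
Solving: y_labor = 7.5, y_feedstock = 6.
Reduced cost of solvent B: c₃ − yᵀa₃ = 23.5 − (7.5·3 + 6·1) = 23.5 − 28.5 = -5.

-5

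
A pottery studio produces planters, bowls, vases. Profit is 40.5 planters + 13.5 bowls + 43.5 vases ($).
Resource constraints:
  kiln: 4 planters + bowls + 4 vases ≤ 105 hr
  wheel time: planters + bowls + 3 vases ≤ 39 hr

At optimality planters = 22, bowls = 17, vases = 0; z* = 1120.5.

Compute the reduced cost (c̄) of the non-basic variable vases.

At the optimum: kiln uses 105 of 105 (binding); wheel time uses 39 of 39 (binding).
The binding rows give the dual system: 4·y_kiln + 1·y_wheel time = 40.5 and 1·y_kiln + 1·y_wheel time = 13.5.
This yields shadow prices y_kiln = 9, y_wheel time = 4.5.
Reduced cost of vases: c₃ − yᵀa₃ = 43.5 − (9·4 + 4.5·3) = 43.5 − 49.5 = -6.

-6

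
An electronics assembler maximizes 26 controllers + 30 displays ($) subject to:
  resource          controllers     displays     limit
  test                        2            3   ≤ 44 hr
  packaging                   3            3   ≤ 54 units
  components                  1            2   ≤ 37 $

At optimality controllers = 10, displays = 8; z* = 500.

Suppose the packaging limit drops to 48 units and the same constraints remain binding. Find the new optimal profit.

464

At the optimum: test uses 44 of 44 (binding); packaging uses 54 of 54 (binding); components uses 26 of 37 (slack = 11).
By complementary slackness, y = 0 for the non-binding constraint.
Dual feasibility on the basic columns requires 2·y_test + 3·y_packaging = 26, 3·y_test + 3·y_packaging = 30.
→ y_test = 4 and y_packaging = 6.
Δz = y_packaging·Δb = 6 × (-6) = -36, so new z* = 500 − 36 = 464.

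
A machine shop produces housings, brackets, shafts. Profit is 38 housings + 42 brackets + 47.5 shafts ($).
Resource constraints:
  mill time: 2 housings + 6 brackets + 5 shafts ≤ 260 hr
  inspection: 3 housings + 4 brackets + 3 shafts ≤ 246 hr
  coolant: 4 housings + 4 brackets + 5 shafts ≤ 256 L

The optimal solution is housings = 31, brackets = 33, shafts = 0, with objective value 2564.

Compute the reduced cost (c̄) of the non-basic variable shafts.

Binding: mill time and coolant. Non-binding: inspection (21 unused).
Slack constraints have shadow price 0 (complementary slackness).
The binding rows give the dual system: 2·y_mill time + 4·y_coolant = 38 and 6·y_mill time + 4·y_coolant = 42.
→ y_mill time = 1 and y_coolant = 9.
Reduced cost of shafts: c₃ − yᵀa₃ = 47.5 − (1·5 + 9·5) = 47.5 − 50 = -2.5.

-2.5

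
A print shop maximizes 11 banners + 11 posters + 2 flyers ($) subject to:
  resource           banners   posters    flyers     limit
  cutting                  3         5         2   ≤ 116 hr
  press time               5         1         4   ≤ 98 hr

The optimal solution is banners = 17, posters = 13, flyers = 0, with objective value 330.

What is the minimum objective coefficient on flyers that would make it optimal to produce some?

8

Both cutting and press time are binding at x*.
Dual feasibility on the basic columns requires 3·y_cutting + 5·y_press time = 11, 5·y_cutting + 1·y_press time = 11.
This yields shadow prices y_cutting = 2, y_press time = 1.
flyers enters the basis when its profit ≥ yᵀa₃ = 2·2 + 1·4 = 8.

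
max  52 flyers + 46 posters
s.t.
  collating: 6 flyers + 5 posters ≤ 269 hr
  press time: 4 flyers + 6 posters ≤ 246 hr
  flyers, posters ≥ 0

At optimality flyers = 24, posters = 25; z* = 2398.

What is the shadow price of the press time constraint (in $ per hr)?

1

Both collating and press time are binding at x*.
From A_Bᵀ y = c: 6·y_collating + 4·y_press time = 52; 5·y_collating + 6·y_press time = 46.
→ y_collating = 8 and y_press time = 1.
Shadow price of press time = 1.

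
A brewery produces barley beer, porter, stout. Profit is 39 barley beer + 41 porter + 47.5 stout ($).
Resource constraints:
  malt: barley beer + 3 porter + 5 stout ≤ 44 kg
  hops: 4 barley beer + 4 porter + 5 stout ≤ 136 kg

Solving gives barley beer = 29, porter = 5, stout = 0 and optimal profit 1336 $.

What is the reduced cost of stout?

Check each constraint at x*: malt 44/44 (tight); hops 136/136 (tight).
The binding rows give the dual system: 1·y_malt + 4·y_hops = 39 and 3·y_malt + 4·y_hops = 41.
→ y_malt = 1 and y_hops = 9.5.
Reduced cost of stout: c₃ − yᵀa₃ = 47.5 − (1·5 + 9.5·5) = 47.5 − 52.5 = -5.

-5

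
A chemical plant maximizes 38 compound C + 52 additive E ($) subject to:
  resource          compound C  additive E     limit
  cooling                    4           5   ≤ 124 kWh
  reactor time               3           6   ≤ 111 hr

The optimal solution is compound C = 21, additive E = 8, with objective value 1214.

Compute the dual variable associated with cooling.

Check each constraint at x*: cooling 124/124 (tight); reactor time 111/111 (tight).
From A_Bᵀ y = c: 4·y_cooling + 3·y_reactor time = 38; 5·y_cooling + 6·y_reactor time = 52.
→ y_cooling = 8 and y_reactor time = 2.
Shadow price of cooling = 8.

8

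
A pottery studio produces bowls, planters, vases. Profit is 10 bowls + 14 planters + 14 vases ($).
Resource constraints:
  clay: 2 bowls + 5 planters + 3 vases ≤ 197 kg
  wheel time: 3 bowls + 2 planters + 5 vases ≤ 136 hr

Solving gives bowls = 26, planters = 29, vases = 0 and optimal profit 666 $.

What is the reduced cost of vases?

-2

Check each constraint at x*: clay 197/197 (tight); wheel time 136/136 (tight).
From A_Bᵀ y = c: 2·y_clay + 3·y_wheel time = 10; 5·y_clay + 2·y_wheel time = 14.
This yields shadow prices y_clay = 2, y_wheel time = 2.
Reduced cost of vases: c₃ − yᵀa₃ = 14 − (2·3 + 2·5) = 14 − 16 = -2.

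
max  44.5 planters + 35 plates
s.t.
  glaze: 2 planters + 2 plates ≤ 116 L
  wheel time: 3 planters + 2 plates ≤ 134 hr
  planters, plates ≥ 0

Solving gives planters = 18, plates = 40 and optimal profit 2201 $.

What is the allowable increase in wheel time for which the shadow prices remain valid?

Binding constraints: glaze, wheel time. The basis is B = [[2,2],[3,2]] with det -2.
Per unit increase in wheel time, x* moves by d = (1, -1).
The basis stays optimal until plates reaches 0; allowable increase = 40 hr.

40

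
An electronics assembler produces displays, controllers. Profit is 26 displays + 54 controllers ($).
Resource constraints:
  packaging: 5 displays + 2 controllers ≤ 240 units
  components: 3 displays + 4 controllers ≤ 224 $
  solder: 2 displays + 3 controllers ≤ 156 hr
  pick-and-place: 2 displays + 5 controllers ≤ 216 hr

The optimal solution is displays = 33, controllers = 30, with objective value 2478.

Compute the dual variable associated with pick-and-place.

Binding: solder and pick-and-place. Non-binding: packaging (15 unused), components (5 unused).
Since packaging, components are not tight, their duals are 0.
The binding rows give the dual system: 2·y_solder + 2·y_pick-and-place = 26 and 3·y_solder + 5·y_pick-and-place = 54.
Solving: y_solder = 5.5, y_pick-and-place = 7.5.
Shadow price of pick-and-place = 7.5.

7.5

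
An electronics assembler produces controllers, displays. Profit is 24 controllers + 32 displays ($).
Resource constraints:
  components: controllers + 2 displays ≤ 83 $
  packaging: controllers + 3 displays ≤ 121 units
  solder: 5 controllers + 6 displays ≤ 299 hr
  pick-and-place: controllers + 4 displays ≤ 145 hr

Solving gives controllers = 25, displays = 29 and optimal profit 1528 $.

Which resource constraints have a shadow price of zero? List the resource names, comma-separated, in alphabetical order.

packaging, pick-and-place

components: 83/83 (binding)
packaging: 112/121 (slack 9)
solder: 299/299 (binding)
pick-and-place: 141/145 (slack 4)
By complementary slackness, a constraint with positive slack has shadow price 0 → packaging, pick-and-place.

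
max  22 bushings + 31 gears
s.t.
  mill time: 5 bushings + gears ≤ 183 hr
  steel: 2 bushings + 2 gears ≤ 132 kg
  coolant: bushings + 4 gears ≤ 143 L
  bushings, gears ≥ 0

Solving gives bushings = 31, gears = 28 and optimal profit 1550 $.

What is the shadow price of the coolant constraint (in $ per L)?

Binding: mill time and coolant. Non-binding: steel (14 unused).
Since steel is not tight, its dual is 0.
From A_Bᵀ y = c: 5·y_mill time + 1·y_coolant = 22; 1·y_mill time + 4·y_coolant = 31.
→ y_mill time = 3 and y_coolant = 7.
Shadow price of coolant = 7.

7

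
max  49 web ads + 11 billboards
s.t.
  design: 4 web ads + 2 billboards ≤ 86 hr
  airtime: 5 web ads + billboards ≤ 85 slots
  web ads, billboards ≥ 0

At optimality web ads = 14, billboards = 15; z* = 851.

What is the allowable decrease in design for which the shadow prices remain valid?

18

Binding constraints: design, airtime. The basis is B = [[4,2],[5,1]] with det -6.
Per unit decrease in design, x* moves by d = (0.1667, -0.8333).
The basis stays optimal until billboards reaches 0; allowable decrease = 18 hr.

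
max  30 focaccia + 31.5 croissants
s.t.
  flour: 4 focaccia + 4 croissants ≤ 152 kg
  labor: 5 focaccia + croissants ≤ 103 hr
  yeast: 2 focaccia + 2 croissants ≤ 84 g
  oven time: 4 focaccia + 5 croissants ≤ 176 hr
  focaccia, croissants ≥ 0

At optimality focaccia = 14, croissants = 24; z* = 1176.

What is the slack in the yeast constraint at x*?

yeast used = 2·14 + 2·24 = 76; slack = 84 − 76 = 8.

8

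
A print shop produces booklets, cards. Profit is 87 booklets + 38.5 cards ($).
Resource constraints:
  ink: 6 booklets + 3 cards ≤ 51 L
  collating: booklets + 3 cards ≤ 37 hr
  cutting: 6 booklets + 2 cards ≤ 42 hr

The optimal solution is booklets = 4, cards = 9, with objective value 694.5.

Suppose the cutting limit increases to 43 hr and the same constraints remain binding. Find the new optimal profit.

Check each constraint at x*: ink 51/51 (tight); collating 31/37 (slack 6); cutting 42/42 (tight).
Since collating is not tight, its dual is 0.
From A_Bᵀ y = c: 6·y_ink + 6·y_cutting = 87; 3·y_ink + 2·y_cutting = 38.5.
Solving: y_ink = 9.5, y_cutting = 5.
Δz = y_cutting·Δb = 5 × (1) = 5, so new z* = 694.5 + 5 = 699.5.

699.5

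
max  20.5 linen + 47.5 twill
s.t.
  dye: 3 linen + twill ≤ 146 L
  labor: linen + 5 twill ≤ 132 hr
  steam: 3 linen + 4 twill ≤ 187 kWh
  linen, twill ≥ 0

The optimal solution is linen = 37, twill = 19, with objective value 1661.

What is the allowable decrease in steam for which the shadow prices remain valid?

Binding constraints: labor, steam. The basis is B = [[1,5],[3,4]] with det -11.
Per unit decrease in steam, x* moves by d = (-0.4545, 0.0909).
The basis stays optimal until linen reaches 0; allowable decrease = 81.4 kWh.

81.4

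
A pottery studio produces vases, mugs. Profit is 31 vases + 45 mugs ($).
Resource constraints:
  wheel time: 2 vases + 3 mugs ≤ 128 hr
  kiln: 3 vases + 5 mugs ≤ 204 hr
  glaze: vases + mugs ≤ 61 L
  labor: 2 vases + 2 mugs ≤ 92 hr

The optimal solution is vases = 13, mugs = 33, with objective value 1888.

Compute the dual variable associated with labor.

Binding: kiln and labor. Non-binding: wheel time (3 unused), glaze (15 unused).
Slack constraints have shadow price 0 (complementary slackness).
The binding rows give the dual system: 3·y_kiln + 2·y_labor = 31 and 5·y_kiln + 2·y_labor = 45.
This yields shadow prices y_kiln = 7, y_labor = 5.
Shadow price of labor = 5.

5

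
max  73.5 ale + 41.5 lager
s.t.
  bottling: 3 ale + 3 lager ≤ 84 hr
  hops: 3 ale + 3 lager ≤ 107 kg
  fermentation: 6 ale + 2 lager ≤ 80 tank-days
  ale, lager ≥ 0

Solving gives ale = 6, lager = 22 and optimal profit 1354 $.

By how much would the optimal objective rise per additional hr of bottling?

Binding: bottling and fermentation. Non-binding: hops (23 unused).
Slack constraints have shadow price 0 (complementary slackness).
Dual feasibility on the basic columns requires 3·y_bottling + 6·y_fermentation = 73.5, 3·y_bottling + 2·y_fermentation = 41.5.
→ y_bottling = 8.5 and y_fermentation = 8.
Shadow price of bottling = 8.5.

8.5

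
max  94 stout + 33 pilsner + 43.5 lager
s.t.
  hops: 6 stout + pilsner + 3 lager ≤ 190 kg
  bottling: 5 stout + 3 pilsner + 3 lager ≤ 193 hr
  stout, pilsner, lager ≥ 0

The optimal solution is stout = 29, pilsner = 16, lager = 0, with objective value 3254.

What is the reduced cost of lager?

At the optimum: hops uses 190 of 190 (binding); bottling uses 193 of 193 (binding).
From A_Bᵀ y = c: 6·y_hops + 5·y_bottling = 94; 1·y_hops + 3·y_bottling = 33.
This yields shadow prices y_hops = 9, y_bottling = 8.
Reduced cost of lager: c₃ − yᵀa₃ = 43.5 − (9·3 + 8·3) = 43.5 − 51 = -7.5.

-7.5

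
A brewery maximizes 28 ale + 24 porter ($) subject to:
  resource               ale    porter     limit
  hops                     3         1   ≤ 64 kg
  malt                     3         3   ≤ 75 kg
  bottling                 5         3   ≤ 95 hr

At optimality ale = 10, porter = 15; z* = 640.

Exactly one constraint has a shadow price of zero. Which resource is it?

hops: 45/64 (slack 19)
malt: 75/75 (binding)
bottling: 95/95 (binding)
By complementary slackness, a constraint with positive slack has shadow price 0 → hops.

hops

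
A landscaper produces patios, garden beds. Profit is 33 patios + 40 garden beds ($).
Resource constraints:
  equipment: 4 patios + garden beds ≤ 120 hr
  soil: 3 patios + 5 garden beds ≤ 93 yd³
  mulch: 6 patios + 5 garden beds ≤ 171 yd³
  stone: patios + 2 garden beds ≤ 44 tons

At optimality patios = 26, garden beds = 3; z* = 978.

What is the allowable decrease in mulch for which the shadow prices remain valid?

Binding constraints: soil, mulch. The basis is B = [[3,5],[6,5]] with det -15.
Per unit decrease in mulch, x* moves by d = (-0.3333, 0.2).
The basis stays optimal until patios reaches 0; allowable decrease = 78 yd³.

78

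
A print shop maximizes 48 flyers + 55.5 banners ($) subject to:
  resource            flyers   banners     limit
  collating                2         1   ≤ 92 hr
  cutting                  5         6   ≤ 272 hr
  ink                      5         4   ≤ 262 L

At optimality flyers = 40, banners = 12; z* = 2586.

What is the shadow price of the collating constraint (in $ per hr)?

Check each constraint at x*: collating 92/92 (tight); cutting 272/272 (tight); ink 248/262 (slack 14).
Since ink is not tight, its dual is 0.
Dual feasibility on the basic columns requires 2·y_collating + 5·y_cutting = 48, 1·y_collating + 6·y_cutting = 55.5.
This yields shadow prices y_collating = 1.5, y_cutting = 9.
Shadow price of collating = 1.5.

1.5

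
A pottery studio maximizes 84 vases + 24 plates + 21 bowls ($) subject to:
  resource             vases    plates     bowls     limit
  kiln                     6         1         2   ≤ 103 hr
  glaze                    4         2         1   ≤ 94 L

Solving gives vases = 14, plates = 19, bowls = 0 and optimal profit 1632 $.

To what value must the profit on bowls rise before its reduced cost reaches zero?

25.5

Both kiln and glaze are binding at x*.
Dual feasibility on the basic columns requires 6·y_kiln + 4·y_glaze = 84, 1·y_kiln + 2·y_glaze = 24.
Solving: y_kiln = 9, y_glaze = 7.5.
bowls enters the basis when its profit ≥ yᵀa₃ = 9·2 + 7.5·1 = 25.5.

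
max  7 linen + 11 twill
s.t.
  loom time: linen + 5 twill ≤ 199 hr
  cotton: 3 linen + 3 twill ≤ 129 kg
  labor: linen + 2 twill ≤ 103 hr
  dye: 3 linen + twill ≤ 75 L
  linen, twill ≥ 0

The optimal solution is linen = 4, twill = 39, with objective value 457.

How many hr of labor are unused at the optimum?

21

labor used = 1·4 + 2·39 = 82; slack = 103 − 82 = 21.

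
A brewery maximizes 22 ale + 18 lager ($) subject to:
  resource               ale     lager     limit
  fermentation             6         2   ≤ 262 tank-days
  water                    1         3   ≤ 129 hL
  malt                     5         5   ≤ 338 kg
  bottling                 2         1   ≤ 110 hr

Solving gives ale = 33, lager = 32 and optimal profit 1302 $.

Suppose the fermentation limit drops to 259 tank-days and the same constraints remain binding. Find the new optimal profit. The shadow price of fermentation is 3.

1293

Δb = -3, so new z* = 1302 + (3)·(-3) = 1302 − 9 = 1293.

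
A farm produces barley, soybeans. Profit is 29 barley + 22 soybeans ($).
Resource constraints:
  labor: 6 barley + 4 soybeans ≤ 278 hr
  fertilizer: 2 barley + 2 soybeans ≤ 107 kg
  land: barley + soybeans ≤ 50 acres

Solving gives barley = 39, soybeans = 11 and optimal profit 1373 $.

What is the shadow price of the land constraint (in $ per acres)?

Binding: labor and land. Non-binding: fertilizer (7 unused).
Slack constraints have shadow price 0 (complementary slackness).
From A_Bᵀ y = c: 6·y_labor + 1·y_land = 29; 4·y_labor + 1·y_land = 22.
This yields shadow prices y_labor = 3.5, y_land = 8.
Shadow price of land = 8.

8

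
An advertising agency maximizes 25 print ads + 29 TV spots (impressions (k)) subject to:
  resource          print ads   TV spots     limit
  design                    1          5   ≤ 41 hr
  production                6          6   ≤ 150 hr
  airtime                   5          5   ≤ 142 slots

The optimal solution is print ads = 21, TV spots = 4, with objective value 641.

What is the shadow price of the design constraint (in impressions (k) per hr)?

1

Binding: design and production. Non-binding: airtime (17 unused).
Since airtime is not tight, its dual is 0.
Dual feasibility on the basic columns requires 1·y_design + 6·y_production = 25, 5·y_design + 6·y_production = 29.
Solving: y_design = 1, y_production = 4.
Shadow price of design = 1.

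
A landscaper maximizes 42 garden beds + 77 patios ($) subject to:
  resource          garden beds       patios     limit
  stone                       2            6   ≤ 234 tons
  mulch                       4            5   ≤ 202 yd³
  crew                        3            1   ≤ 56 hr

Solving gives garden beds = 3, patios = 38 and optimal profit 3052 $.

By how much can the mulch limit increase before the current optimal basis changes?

Binding constraints: stone, mulch. The basis is B = [[2,6],[4,5]] with det -14.
Per unit increase in mulch, x* moves by d = (0.4286, -0.1429).
The basis stays optimal until crew becomes binding; allowable increase = 7.875 yd³.

7.875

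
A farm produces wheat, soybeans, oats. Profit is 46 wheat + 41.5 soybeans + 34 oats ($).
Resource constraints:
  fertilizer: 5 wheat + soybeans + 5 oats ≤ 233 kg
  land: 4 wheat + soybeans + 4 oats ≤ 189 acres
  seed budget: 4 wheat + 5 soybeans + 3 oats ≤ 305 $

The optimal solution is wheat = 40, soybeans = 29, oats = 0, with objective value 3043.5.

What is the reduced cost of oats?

At the optimum: fertilizer uses 229 of 233 (slack = 4); land uses 189 of 189 (binding); seed budget uses 305 of 305 (binding).
By complementary slackness, y = 0 for the non-binding constraint.
Dual feasibility on the basic columns requires 4·y_land + 4·y_seed budget = 46, 1·y_land + 5·y_seed budget = 41.5.
This yields shadow prices y_land = 4, y_seed budget = 7.5.
Reduced cost of oats: c₃ − yᵀa₃ = 34 − (4·4 + 7.5·3) = 34 − 38.5 = -4.5.

-4.5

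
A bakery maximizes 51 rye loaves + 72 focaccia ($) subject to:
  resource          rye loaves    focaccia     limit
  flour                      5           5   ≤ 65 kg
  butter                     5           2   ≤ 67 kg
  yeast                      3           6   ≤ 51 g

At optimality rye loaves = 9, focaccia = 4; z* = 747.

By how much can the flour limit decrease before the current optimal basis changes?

22.5

Binding constraints: flour, yeast. The basis is B = [[5,5],[3,6]] with det 15.
Per unit decrease in flour, x* moves by d = (-0.4, 0.2).
The basis stays optimal until rye loaves reaches 0; allowable decrease = 22.5 kg.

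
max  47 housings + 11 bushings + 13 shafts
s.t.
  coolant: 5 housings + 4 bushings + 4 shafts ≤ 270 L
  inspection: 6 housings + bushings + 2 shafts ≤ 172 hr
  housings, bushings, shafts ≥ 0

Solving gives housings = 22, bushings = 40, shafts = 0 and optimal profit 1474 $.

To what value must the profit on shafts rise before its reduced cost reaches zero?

18

At the optimum: coolant uses 270 of 270 (binding); inspection uses 172 of 172 (binding).
Dual feasibility on the basic columns requires 5·y_coolant + 6·y_inspection = 47, 4·y_coolant + 1·y_inspection = 11.
This yields shadow prices y_coolant = 1, y_inspection = 7.
shafts enters the basis when its profit ≥ yᵀa₃ = 1·4 + 7·2 = 18.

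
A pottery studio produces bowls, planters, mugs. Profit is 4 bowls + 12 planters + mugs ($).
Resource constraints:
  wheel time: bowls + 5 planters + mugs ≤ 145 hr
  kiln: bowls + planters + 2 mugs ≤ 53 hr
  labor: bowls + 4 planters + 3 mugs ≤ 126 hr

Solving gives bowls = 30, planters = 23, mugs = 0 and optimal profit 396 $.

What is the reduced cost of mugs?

Check each constraint at x*: wheel time 145/145 (tight); kiln 53/53 (tight); labor 122/126 (slack 4).
Slack constraints have shadow price 0 (complementary slackness).
The binding rows give the dual system: 1·y_wheel time + 1·y_kiln = 4 and 5·y_wheel time + 1·y_kiln = 12.
Solving: y_wheel time = 2, y_kiln = 2.
Reduced cost of mugs: c₃ − yᵀa₃ = 1 − (2·1 + 2·2) = 1 − 6 = -5.

-5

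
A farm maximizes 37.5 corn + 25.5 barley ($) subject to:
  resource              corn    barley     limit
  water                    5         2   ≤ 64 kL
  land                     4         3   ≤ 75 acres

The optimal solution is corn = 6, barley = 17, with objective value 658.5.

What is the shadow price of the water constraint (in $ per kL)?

1.5

Check each constraint at x*: water 64/64 (tight); land 75/75 (tight).
The binding rows give the dual system: 5·y_water + 4·y_land = 37.5 and 2·y_water + 3·y_land = 25.5.
Solving: y_water = 1.5, y_land = 7.5.
Shadow price of water = 1.5.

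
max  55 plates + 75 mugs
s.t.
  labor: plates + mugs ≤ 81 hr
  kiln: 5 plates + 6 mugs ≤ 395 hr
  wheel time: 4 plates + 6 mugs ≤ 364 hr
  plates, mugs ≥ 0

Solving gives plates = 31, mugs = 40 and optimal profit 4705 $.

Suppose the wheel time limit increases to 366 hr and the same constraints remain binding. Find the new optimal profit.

Check each constraint at x*: labor 71/81 (slack 10); kiln 395/395 (tight); wheel time 364/364 (tight).
By complementary slackness, y = 0 for the non-binding constraint.
From A_Bᵀ y = c: 5·y_kiln + 4·y_wheel time = 55; 6·y_kiln + 6·y_wheel time = 75.
This yields shadow prices y_kiln = 5, y_wheel time = 7.5.
Δz = y_wheel time·Δb = 7.5 × (2) = 15, so new z* = 4705 + 15 = 4720.

4720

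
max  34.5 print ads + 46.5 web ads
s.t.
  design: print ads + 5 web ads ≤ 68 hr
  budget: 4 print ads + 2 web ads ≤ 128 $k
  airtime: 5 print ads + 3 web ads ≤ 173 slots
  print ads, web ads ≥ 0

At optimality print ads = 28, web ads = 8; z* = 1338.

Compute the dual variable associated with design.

Binding: design and budget. Non-binding: airtime (9 unused).
Since airtime is not tight, its dual is 0.
Dual feasibility on the basic columns requires 1·y_design + 4·y_budget = 34.5, 5·y_design + 2·y_budget = 46.5.
→ y_design = 6.5 and y_budget = 7.
Shadow price of design = 6.5.

6.5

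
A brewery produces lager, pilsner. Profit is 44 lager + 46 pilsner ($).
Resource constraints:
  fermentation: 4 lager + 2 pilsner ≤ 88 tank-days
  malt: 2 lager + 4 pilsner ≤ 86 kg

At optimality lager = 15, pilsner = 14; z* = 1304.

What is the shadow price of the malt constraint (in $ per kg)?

8

Check each constraint at x*: fermentation 88/88 (tight); malt 86/86 (tight).
Dual feasibility on the basic columns requires 4·y_fermentation + 2·y_malt = 44, 2·y_fermentation + 4·y_malt = 46.
Solving: y_fermentation = 7, y_malt = 8.
Shadow price of malt = 8.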